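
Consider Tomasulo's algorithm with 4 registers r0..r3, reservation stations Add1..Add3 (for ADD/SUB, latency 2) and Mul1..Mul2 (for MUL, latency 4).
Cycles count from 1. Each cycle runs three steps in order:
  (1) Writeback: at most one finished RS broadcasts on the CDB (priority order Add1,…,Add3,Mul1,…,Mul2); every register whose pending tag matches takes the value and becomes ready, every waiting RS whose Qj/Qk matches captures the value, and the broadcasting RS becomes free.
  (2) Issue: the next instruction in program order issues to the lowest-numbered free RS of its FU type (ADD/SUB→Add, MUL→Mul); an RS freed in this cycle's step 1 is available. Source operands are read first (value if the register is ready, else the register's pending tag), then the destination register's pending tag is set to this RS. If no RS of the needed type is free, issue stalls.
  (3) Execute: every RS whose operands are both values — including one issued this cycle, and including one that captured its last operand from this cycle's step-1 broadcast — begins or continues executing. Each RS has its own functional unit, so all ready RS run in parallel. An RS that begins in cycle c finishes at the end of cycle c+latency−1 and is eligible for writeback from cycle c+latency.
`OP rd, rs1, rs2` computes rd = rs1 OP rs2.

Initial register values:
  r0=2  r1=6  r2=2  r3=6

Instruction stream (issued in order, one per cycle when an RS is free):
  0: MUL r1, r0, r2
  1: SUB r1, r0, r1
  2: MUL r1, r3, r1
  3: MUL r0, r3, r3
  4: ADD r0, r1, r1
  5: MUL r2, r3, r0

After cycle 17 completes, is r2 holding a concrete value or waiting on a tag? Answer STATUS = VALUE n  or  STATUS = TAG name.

c1: issue MUL r1<-Mul1 | r0:2,r1:Mul1,r2:2,r3:6
c2: issue SUB r1<-Add1 | r0:2,r1:Add1,r2:2,r3:6
c3: issue MUL r1<-Mul2 | r0:2,r1:Mul2,r2:2,r3:6
c4: stall | r0:2,r1:Mul2,r2:2,r3:6
c5: CDB Mul1=4; issue MUL r0<-Mul1 | r0:Mul1,r1:Mul2,r2:2,r3:6
c6: issue ADD r0<-Add2 | r0:Add2,r1:Mul2,r2:2,r3:6
c7: CDB Add1=-2; stall | r0:Add2,r1:Mul2,r2:2,r3:6
c8: stall | r0:Add2,r1:Mul2,r2:2,r3:6
c9: CDB Mul1=36; issue MUL r2<-Mul1 | r0:Add2,r1:Mul2,r2:Mul1,r3:6
c10: - | r0:Add2,r1:Mul2,r2:Mul1,r3:6
c11: CDB Mul2=-12 | r0:Add2,r1:-12,r2:Mul1,r3:6
c12: - | r0:Add2,r1:-12,r2:Mul1,r3:6
c13: CDB Add2=-24 | r0:-24,r1:-12,r2:Mul1,r3:6
c14: - | r0:-24,r1:-12,r2:Mul1,r3:6
c15: - | r0:-24,r1:-12,r2:Mul1,r3:6
c16: - | r0:-24,r1:-12,r2:Mul1,r3:6
c17: CDB Mul1=-144 | r0:-24,r1:-12,r2:-144,r3:6

STATUS = VALUE -144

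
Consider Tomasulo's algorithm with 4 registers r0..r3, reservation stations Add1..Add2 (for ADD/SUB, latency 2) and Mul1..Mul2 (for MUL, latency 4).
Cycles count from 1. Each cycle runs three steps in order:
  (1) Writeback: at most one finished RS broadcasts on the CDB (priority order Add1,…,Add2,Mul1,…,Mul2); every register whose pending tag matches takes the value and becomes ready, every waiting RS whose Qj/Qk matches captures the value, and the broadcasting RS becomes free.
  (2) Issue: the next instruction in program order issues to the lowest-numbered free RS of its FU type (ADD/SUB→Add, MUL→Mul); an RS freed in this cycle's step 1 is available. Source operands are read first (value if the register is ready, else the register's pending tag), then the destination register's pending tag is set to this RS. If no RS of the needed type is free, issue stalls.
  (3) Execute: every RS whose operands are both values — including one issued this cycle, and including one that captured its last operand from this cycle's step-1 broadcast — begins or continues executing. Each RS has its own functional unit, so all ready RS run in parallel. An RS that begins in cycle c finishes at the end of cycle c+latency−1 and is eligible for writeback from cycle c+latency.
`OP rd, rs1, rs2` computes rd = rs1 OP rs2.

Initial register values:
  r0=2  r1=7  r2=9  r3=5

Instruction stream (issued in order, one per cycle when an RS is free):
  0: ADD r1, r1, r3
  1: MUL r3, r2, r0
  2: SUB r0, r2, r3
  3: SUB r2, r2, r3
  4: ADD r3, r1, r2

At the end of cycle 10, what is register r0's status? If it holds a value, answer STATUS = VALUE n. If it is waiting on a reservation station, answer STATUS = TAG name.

STATUS = VALUE -9

  c1: issue ADD r1<-Add1  regs: r0:2,r1:Add1,r2:9,r3:5
  c2: issue MUL r3<-Mul1  regs: r0:2,r1:Add1,r2:9,r3:Mul1
  c3: CDB Add1=12; issue SUB r0<-Add1  regs: r0:Add1,r1:12,r2:9,r3:Mul1
  c4: issue SUB r2<-Add2  regs: r0:Add1,r1:12,r2:Add2,r3:Mul1
  c5: stall  regs: r0:Add1,r1:12,r2:Add2,r3:Mul1
  c6: CDB Mul1=18; stall  regs: r0:Add1,r1:12,r2:Add2,r3:18
  c7: stall  regs: r0:Add1,r1:12,r2:Add2,r3:18
  c8: CDB Add1=-9; issue ADD r3<-Add1  regs: r0:-9,r1:12,r2:Add2,r3:Add1
  c9: CDB Add2=-9  regs: r0:-9,r1:12,r2:-9,r3:Add1
  c10: -  regs: r0:-9,r1:12,r2:-9,r3:Add1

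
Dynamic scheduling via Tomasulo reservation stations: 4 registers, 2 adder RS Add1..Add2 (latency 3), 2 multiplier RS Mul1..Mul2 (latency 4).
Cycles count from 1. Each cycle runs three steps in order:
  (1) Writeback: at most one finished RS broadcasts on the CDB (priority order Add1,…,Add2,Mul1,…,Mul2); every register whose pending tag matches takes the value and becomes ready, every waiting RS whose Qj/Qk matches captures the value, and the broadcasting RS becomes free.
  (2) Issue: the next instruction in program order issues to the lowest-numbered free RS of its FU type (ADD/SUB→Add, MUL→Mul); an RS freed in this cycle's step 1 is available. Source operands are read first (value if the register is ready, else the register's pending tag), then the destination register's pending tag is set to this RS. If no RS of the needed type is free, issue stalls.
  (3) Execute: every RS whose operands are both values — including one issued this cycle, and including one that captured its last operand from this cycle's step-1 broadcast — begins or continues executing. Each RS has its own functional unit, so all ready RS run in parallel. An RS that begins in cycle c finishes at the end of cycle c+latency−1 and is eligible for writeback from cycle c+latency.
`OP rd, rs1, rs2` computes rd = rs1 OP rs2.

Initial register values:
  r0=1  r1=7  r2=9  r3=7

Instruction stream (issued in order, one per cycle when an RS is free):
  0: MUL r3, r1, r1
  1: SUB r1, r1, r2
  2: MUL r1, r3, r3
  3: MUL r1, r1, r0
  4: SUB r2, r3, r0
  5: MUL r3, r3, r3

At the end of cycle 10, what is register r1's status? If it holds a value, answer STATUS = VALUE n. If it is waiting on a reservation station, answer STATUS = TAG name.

cycle 1: issue MUL r3<-Mul1 // r0:1,r1:7,r2:9,r3:Mul1
cycle 2: issue SUB r1<-Add1 // r0:1,r1:Add1,r2:9,r3:Mul1
cycle 3: issue MUL r1<-Mul2 // r0:1,r1:Mul2,r2:9,r3:Mul1
cycle 4: stall // r0:1,r1:Mul2,r2:9,r3:Mul1
cycle 5: CDB Add1=-2; stall // r0:1,r1:Mul2,r2:9,r3:Mul1
cycle 6: CDB Mul1=49; issue MUL r1<-Mul1 // r0:1,r1:Mul1,r2:9,r3:49
cycle 7: issue SUB r2<-Add1 // r0:1,r1:Mul1,r2:Add1,r3:49
cycle 8: stall // r0:1,r1:Mul1,r2:Add1,r3:49
cycle 9: stall // r0:1,r1:Mul1,r2:Add1,r3:49
cycle 10: CDB Add1=48; stall // r0:1,r1:Mul1,r2:48,r3:49

STATUS = TAG Mul1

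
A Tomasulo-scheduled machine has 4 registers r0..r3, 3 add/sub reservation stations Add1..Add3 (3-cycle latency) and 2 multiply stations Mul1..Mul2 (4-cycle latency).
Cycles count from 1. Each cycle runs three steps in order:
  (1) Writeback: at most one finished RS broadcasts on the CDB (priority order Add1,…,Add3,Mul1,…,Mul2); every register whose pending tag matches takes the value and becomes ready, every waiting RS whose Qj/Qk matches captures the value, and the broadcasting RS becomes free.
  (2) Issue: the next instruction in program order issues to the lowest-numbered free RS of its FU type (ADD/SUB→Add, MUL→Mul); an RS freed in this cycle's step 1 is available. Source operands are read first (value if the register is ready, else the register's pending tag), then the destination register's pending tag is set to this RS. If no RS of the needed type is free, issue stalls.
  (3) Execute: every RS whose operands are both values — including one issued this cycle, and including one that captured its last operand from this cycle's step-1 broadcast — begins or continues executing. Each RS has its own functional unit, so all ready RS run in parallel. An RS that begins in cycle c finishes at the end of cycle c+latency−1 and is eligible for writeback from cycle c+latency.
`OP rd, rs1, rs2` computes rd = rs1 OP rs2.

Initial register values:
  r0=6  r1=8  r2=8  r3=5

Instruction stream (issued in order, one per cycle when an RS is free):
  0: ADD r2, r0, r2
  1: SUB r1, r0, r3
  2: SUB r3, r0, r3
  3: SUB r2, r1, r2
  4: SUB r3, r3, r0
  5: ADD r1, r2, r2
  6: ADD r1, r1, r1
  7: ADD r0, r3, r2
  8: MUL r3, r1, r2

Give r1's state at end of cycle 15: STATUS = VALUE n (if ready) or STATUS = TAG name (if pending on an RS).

cycle 1: issue ADD r2<-Add1 // r0:6,r1:8,r2:Add1,r3:5
cycle 2: issue SUB r1<-Add2 // r0:6,r1:Add2,r2:Add1,r3:5
cycle 3: issue SUB r3<-Add3 // r0:6,r1:Add2,r2:Add1,r3:Add3
cycle 4: CDB Add1=14; issue SUB r2<-Add1 // r0:6,r1:Add2,r2:Add1,r3:Add3
cycle 5: CDB Add2=1; issue SUB r3<-Add2 // r0:6,r1:1,r2:Add1,r3:Add2
cycle 6: CDB Add3=1; issue ADD r1<-Add3 // r0:6,r1:Add3,r2:Add1,r3:Add2
cycle 7: stall // r0:6,r1:Add3,r2:Add1,r3:Add2
cycle 8: CDB Add1=-13; issue ADD r1<-Add1 // r0:6,r1:Add1,r2:-13,r3:Add2
cycle 9: CDB Add2=-5; issue ADD r0<-Add2 // r0:Add2,r1:Add1,r2:-13,r3:-5
cycle 10: issue MUL r3<-Mul1 // r0:Add2,r1:Add1,r2:-13,r3:Mul1
cycle 11: CDB Add3=-26 // r0:Add2,r1:Add1,r2:-13,r3:Mul1
cycle 12: CDB Add2=-18 // r0:-18,r1:Add1,r2:-13,r3:Mul1
cycle 13: - // r0:-18,r1:Add1,r2:-13,r3:Mul1
cycle 14: CDB Add1=-52 // r0:-18,r1:-52,r2:-13,r3:Mul1
cycle 15: - // r0:-18,r1:-52,r2:-13,r3:Mul1

STATUS = VALUE -52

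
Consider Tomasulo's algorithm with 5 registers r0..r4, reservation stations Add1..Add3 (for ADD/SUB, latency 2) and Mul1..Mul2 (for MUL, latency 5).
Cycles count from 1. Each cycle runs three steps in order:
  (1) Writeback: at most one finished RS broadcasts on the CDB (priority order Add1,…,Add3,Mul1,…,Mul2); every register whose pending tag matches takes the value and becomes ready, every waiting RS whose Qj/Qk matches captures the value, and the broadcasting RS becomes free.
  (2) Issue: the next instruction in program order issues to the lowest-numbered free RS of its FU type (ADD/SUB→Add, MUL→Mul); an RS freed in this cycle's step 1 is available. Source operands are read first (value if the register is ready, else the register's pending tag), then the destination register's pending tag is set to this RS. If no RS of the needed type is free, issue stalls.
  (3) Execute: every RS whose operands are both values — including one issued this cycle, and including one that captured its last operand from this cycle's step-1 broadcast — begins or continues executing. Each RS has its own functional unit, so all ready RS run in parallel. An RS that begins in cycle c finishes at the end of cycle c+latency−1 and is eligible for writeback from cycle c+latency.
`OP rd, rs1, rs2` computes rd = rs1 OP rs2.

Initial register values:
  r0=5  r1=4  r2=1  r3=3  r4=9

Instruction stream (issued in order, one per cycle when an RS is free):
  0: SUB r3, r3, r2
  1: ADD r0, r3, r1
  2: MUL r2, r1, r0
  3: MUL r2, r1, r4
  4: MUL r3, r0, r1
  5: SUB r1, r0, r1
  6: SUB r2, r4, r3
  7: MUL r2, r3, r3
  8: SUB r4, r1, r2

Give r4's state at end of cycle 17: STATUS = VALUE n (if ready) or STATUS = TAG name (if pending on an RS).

STATUS = TAG Add1

  c1: issue SUB r3<-Add1  regs: r0:5,r1:4,r2:1,r3:Add1,r4:9
  c2: issue ADD r0<-Add2  regs: r0:Add2,r1:4,r2:1,r3:Add1,r4:9
  c3: CDB Add1=2; issue MUL r2<-Mul1  regs: r0:Add2,r1:4,r2:Mul1,r3:2,r4:9
  c4: issue MUL r2<-Mul2  regs: r0:Add2,r1:4,r2:Mul2,r3:2,r4:9
  c5: CDB Add2=6; stall  regs: r0:6,r1:4,r2:Mul2,r3:2,r4:9
  c6: stall  regs: r0:6,r1:4,r2:Mul2,r3:2,r4:9
  c7: stall  regs: r0:6,r1:4,r2:Mul2,r3:2,r4:9
  c8: stall  regs: r0:6,r1:4,r2:Mul2,r3:2,r4:9
  c9: CDB Mul2=36; issue MUL r3<-Mul2  regs: r0:6,r1:4,r2:36,r3:Mul2,r4:9
  c10: CDB Mul1=24; issue SUB r1<-Add1  regs: r0:6,r1:Add1,r2:36,r3:Mul2,r4:9
  c11: issue SUB r2<-Add2  regs: r0:6,r1:Add1,r2:Add2,r3:Mul2,r4:9
  c12: CDB Add1=2; issue MUL r2<-Mul1  regs: r0:6,r1:2,r2:Mul1,r3:Mul2,r4:9
  c13: issue SUB r4<-Add1  regs: r0:6,r1:2,r2:Mul1,r3:Mul2,r4:Add1
  c14: CDB Mul2=24  regs: r0:6,r1:2,r2:Mul1,r3:24,r4:Add1
  c15: -  regs: r0:6,r1:2,r2:Mul1,r3:24,r4:Add1
  c16: CDB Add2=-15  regs: r0:6,r1:2,r2:Mul1,r3:24,r4:Add1
  c17: -  regs: r0:6,r1:2,r2:Mul1,r3:24,r4:Add1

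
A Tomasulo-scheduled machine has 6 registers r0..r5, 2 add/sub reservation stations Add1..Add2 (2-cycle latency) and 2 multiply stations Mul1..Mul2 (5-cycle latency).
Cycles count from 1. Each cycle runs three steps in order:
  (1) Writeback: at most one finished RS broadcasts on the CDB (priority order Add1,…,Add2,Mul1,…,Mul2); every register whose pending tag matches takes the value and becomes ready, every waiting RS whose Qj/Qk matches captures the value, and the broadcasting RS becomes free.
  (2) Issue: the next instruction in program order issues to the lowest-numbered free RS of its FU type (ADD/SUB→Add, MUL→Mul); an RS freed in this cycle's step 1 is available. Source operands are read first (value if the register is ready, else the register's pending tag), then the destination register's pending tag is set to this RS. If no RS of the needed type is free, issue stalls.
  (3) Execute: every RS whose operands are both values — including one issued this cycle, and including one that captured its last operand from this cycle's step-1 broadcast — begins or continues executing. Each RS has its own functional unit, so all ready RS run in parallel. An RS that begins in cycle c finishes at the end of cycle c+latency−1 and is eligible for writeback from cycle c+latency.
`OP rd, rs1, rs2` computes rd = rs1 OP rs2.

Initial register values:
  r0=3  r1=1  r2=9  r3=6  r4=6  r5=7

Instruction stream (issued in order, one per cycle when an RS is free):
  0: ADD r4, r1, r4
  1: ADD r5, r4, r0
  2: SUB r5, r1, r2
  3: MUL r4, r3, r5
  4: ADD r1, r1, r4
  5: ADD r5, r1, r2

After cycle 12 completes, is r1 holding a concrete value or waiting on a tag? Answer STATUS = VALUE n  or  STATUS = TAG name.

c1: issue ADD r4<-Add1 | r0:3,r1:1,r2:9,r3:6,r4:Add1,r5:7
c2: issue ADD r5<-Add2 | r0:3,r1:1,r2:9,r3:6,r4:Add1,r5:Add2
c3: CDB Add1=7; issue SUB r5<-Add1 | r0:3,r1:1,r2:9,r3:6,r4:7,r5:Add1
c4: issue MUL r4<-Mul1 | r0:3,r1:1,r2:9,r3:6,r4:Mul1,r5:Add1
c5: CDB Add1=-8; issue ADD r1<-Add1 | r0:3,r1:Add1,r2:9,r3:6,r4:Mul1,r5:-8
c6: CDB Add2=10; issue ADD r5<-Add2 | r0:3,r1:Add1,r2:9,r3:6,r4:Mul1,r5:Add2
c7: - | r0:3,r1:Add1,r2:9,r3:6,r4:Mul1,r5:Add2
c8: - | r0:3,r1:Add1,r2:9,r3:6,r4:Mul1,r5:Add2
c9: - | r0:3,r1:Add1,r2:9,r3:6,r4:Mul1,r5:Add2
c10: CDB Mul1=-48 | r0:3,r1:Add1,r2:9,r3:6,r4:-48,r5:Add2
c11: - | r0:3,r1:Add1,r2:9,r3:6,r4:-48,r5:Add2
c12: CDB Add1=-47 | r0:3,r1:-47,r2:9,r3:6,r4:-48,r5:Add2

STATUS = VALUE -47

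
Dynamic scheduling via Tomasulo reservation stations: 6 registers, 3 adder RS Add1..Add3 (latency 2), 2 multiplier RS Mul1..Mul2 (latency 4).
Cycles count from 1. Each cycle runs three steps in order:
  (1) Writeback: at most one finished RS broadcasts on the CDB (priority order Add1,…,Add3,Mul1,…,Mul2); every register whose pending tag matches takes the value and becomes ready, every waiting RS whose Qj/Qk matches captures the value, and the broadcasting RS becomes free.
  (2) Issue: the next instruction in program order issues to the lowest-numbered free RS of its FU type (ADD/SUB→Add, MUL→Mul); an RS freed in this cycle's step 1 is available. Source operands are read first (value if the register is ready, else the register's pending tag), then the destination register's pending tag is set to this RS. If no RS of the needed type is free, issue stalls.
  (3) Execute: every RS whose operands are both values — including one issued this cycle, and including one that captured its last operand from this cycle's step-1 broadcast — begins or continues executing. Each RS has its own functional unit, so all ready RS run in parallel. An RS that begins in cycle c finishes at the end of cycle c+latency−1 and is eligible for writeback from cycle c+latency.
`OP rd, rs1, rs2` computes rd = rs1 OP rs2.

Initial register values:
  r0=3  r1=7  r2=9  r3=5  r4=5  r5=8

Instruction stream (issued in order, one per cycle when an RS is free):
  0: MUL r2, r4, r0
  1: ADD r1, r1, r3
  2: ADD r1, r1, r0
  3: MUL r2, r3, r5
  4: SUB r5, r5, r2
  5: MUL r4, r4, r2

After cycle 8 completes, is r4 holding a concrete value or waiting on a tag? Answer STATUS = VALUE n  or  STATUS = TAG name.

STATUS = TAG Mul1

c1: issue MUL r2<-Mul1 | r0:3,r1:7,r2:Mul1,r3:5,r4:5,r5:8
c2: issue ADD r1<-Add1 | r0:3,r1:Add1,r2:Mul1,r3:5,r4:5,r5:8
c3: issue ADD r1<-Add2 | r0:3,r1:Add2,r2:Mul1,r3:5,r4:5,r5:8
c4: CDB Add1=12; issue MUL r2<-Mul2 | r0:3,r1:Add2,r2:Mul2,r3:5,r4:5,r5:8
c5: CDB Mul1=15; issue SUB r5<-Add1 | r0:3,r1:Add2,r2:Mul2,r3:5,r4:5,r5:Add1
c6: CDB Add2=15; issue MUL r4<-Mul1 | r0:3,r1:15,r2:Mul2,r3:5,r4:Mul1,r5:Add1
c7: - | r0:3,r1:15,r2:Mul2,r3:5,r4:Mul1,r5:Add1
c8: CDB Mul2=40 | r0:3,r1:15,r2:40,r3:5,r4:Mul1,r5:Add1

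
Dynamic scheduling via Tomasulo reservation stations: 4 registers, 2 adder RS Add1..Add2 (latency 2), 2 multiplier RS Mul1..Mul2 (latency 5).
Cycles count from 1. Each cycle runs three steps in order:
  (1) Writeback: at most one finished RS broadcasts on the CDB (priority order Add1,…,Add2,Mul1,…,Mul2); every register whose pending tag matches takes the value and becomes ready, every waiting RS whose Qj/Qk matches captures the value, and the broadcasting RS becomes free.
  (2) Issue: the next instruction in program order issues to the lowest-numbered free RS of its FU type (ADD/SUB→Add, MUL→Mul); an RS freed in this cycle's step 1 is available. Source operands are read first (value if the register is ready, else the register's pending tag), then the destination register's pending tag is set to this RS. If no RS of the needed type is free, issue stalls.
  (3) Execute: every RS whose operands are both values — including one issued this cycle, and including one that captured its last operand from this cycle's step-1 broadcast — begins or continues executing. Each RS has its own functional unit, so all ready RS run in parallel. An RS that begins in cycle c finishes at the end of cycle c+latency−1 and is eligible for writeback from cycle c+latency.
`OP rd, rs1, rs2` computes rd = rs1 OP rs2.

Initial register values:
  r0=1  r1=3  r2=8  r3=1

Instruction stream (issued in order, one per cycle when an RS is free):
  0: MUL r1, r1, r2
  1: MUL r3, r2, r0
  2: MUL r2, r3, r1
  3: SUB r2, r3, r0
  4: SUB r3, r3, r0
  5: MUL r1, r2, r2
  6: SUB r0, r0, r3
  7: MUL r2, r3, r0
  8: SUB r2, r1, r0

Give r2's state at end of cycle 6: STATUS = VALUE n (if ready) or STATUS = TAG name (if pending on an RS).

STATUS = TAG Mul1

cycle 1: issue MUL r1<-Mul1 // r0:1,r1:Mul1,r2:8,r3:1
cycle 2: issue MUL r3<-Mul2 // r0:1,r1:Mul1,r2:8,r3:Mul2
cycle 3: stall // r0:1,r1:Mul1,r2:8,r3:Mul2
cycle 4: stall // r0:1,r1:Mul1,r2:8,r3:Mul2
cycle 5: stall // r0:1,r1:Mul1,r2:8,r3:Mul2
cycle 6: CDB Mul1=24; issue MUL r2<-Mul1 // r0:1,r1:24,r2:Mul1,r3:Mul2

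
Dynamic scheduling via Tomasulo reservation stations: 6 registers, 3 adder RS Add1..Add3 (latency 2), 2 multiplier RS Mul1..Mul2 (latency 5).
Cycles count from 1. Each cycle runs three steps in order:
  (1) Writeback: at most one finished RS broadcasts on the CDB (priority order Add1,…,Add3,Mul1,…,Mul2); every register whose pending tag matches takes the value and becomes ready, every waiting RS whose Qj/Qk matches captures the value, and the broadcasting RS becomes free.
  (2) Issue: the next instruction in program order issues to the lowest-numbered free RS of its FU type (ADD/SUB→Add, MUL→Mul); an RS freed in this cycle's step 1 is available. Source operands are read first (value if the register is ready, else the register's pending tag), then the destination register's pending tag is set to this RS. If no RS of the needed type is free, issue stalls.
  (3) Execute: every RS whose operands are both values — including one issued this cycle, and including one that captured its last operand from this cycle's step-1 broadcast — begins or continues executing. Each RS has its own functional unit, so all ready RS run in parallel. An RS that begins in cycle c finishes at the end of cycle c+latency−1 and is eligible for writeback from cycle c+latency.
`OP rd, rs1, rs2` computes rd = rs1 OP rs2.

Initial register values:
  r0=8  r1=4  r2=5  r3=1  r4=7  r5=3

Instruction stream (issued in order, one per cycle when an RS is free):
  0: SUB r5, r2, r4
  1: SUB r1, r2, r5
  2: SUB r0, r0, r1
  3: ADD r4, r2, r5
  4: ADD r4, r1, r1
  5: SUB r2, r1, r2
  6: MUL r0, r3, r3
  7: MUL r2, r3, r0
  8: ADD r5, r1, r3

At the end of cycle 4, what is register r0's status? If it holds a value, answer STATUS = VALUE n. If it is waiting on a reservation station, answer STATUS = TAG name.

c1: issue SUB r5<-Add1 | r0:8,r1:4,r2:5,r3:1,r4:7,r5:Add1
c2: issue SUB r1<-Add2 | r0:8,r1:Add2,r2:5,r3:1,r4:7,r5:Add1
c3: CDB Add1=-2; issue SUB r0<-Add1 | r0:Add1,r1:Add2,r2:5,r3:1,r4:7,r5:-2
c4: issue ADD r4<-Add3 | r0:Add1,r1:Add2,r2:5,r3:1,r4:Add3,r5:-2

STATUS = TAG Add1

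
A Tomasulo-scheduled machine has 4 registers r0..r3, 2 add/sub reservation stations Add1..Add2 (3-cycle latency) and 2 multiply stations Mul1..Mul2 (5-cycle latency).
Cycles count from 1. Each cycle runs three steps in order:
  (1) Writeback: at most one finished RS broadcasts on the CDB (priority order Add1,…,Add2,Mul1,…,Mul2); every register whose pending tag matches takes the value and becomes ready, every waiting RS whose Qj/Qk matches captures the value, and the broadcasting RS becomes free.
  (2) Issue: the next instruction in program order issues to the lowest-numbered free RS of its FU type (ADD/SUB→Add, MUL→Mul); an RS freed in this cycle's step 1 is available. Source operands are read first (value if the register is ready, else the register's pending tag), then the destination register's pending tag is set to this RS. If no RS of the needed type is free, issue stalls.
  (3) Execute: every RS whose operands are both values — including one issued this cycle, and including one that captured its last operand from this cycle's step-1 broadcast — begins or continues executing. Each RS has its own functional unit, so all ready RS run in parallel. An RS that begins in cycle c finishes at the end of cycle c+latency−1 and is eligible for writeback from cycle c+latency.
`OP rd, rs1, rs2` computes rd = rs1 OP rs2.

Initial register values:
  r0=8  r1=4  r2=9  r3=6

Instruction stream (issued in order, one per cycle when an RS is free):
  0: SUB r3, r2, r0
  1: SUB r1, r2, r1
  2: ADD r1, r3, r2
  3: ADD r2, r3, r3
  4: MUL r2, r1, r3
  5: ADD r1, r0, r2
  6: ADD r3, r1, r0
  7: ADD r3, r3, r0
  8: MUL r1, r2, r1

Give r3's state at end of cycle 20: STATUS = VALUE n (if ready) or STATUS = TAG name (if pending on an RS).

STATUS = TAG Add1

cycle 1: issue SUB r3<-Add1 // r0:8,r1:4,r2:9,r3:Add1
cycle 2: issue SUB r1<-Add2 // r0:8,r1:Add2,r2:9,r3:Add1
cycle 3: stall // r0:8,r1:Add2,r2:9,r3:Add1
cycle 4: CDB Add1=1; issue ADD r1<-Add1 // r0:8,r1:Add1,r2:9,r3:1
cycle 5: CDB Add2=5; issue ADD r2<-Add2 // r0:8,r1:Add1,r2:Add2,r3:1
cycle 6: issue MUL r2<-Mul1 // r0:8,r1:Add1,r2:Mul1,r3:1
cycle 7: CDB Add1=10; issue ADD r1<-Add1 // r0:8,r1:Add1,r2:Mul1,r3:1
cycle 8: CDB Add2=2; issue ADD r3<-Add2 // r0:8,r1:Add1,r2:Mul1,r3:Add2
cycle 9: stall // r0:8,r1:Add1,r2:Mul1,r3:Add2
cycle 10: stall // r0:8,r1:Add1,r2:Mul1,r3:Add2
cycle 11: stall // r0:8,r1:Add1,r2:Mul1,r3:Add2
cycle 12: CDB Mul1=10; stall // r0:8,r1:Add1,r2:10,r3:Add2
cycle 13: stall // r0:8,r1:Add1,r2:10,r3:Add2
cycle 14: stall // r0:8,r1:Add1,r2:10,r3:Add2
cycle 15: CDB Add1=18; issue ADD r3<-Add1 // r0:8,r1:18,r2:10,r3:Add1
cycle 16: issue MUL r1<-Mul1 // r0:8,r1:Mul1,r2:10,r3:Add1
cycle 17: - // r0:8,r1:Mul1,r2:10,r3:Add1
cycle 18: CDB Add2=26 // r0:8,r1:Mul1,r2:10,r3:Add1
cycle 19: - // r0:8,r1:Mul1,r2:10,r3:Add1
cycle 20: - // r0:8,r1:Mul1,r2:10,r3:Add1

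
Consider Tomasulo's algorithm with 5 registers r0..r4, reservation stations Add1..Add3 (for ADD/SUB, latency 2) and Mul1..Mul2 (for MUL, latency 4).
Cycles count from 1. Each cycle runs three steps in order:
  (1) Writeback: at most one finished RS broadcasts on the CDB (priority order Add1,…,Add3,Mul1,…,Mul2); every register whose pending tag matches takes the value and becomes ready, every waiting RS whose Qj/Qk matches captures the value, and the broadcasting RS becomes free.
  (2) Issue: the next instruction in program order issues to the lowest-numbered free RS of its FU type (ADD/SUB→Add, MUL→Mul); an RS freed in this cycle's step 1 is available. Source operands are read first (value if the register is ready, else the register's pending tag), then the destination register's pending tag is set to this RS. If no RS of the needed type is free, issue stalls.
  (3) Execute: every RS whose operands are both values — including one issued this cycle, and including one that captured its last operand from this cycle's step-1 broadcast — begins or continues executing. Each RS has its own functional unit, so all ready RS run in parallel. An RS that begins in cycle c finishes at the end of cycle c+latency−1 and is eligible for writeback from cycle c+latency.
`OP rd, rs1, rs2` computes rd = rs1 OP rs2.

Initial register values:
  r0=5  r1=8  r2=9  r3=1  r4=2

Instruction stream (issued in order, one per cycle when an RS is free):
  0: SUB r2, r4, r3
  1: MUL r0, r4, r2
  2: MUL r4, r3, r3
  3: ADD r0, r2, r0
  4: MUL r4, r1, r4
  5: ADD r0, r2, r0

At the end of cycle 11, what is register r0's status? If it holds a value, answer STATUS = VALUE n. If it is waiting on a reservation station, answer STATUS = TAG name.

STATUS = VALUE 4

  c1: issue SUB r2<-Add1  regs: r0:5,r1:8,r2:Add1,r3:1,r4:2
  c2: issue MUL r0<-Mul1  regs: r0:Mul1,r1:8,r2:Add1,r3:1,r4:2
  c3: CDB Add1=1; issue MUL r4<-Mul2  regs: r0:Mul1,r1:8,r2:1,r3:1,r4:Mul2
  c4: issue ADD r0<-Add1  regs: r0:Add1,r1:8,r2:1,r3:1,r4:Mul2
  c5: stall  regs: r0:Add1,r1:8,r2:1,r3:1,r4:Mul2
  c6: stall  regs: r0:Add1,r1:8,r2:1,r3:1,r4:Mul2
  c7: CDB Mul1=2; issue MUL r4<-Mul1  regs: r0:Add1,r1:8,r2:1,r3:1,r4:Mul1
  c8: CDB Mul2=1; issue ADD r0<-Add2  regs: r0:Add2,r1:8,r2:1,r3:1,r4:Mul1
  c9: CDB Add1=3  regs: r0:Add2,r1:8,r2:1,r3:1,r4:Mul1
  c10: -  regs: r0:Add2,r1:8,r2:1,r3:1,r4:Mul1
  c11: CDB Add2=4  regs: r0:4,r1:8,r2:1,r3:1,r4:Mul1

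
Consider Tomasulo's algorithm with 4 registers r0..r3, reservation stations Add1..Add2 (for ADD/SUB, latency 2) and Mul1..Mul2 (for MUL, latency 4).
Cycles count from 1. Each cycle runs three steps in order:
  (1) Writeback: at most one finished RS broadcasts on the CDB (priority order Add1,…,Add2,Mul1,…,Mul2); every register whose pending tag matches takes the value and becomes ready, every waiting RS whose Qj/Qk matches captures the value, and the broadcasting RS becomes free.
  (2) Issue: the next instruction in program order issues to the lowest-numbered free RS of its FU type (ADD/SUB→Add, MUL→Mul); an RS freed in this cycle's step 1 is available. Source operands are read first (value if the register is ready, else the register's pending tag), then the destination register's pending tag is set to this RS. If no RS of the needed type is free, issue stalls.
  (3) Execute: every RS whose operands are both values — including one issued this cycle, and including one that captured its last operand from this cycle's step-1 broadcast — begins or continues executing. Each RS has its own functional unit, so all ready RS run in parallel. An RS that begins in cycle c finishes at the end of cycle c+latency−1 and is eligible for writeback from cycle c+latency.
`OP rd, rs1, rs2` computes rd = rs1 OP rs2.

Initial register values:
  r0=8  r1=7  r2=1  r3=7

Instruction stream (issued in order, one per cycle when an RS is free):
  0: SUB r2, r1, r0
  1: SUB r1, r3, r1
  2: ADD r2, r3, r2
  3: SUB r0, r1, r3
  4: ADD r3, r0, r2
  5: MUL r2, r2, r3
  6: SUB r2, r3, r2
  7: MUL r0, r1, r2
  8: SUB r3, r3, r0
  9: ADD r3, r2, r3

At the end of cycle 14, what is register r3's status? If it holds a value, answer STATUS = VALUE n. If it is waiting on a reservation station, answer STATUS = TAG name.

STATUS = TAG Add2

  c1: issue SUB r2<-Add1  regs: r0:8,r1:7,r2:Add1,r3:7
  c2: issue SUB r1<-Add2  regs: r0:8,r1:Add2,r2:Add1,r3:7
  c3: CDB Add1=-1; issue ADD r2<-Add1  regs: r0:8,r1:Add2,r2:Add1,r3:7
  c4: CDB Add2=0; issue SUB r0<-Add2  regs: r0:Add2,r1:0,r2:Add1,r3:7
  c5: CDB Add1=6; issue ADD r3<-Add1  regs: r0:Add2,r1:0,r2:6,r3:Add1
  c6: CDB Add2=-7; issue MUL r2<-Mul1  regs: r0:-7,r1:0,r2:Mul1,r3:Add1
  c7: issue SUB r2<-Add2  regs: r0:-7,r1:0,r2:Add2,r3:Add1
  c8: CDB Add1=-1; issue MUL r0<-Mul2  regs: r0:Mul2,r1:0,r2:Add2,r3:-1
  c9: issue SUB r3<-Add1  regs: r0:Mul2,r1:0,r2:Add2,r3:Add1
  c10: stall  regs: r0:Mul2,r1:0,r2:Add2,r3:Add1
  c11: stall  regs: r0:Mul2,r1:0,r2:Add2,r3:Add1
  c12: CDB Mul1=-6; stall  regs: r0:Mul2,r1:0,r2:Add2,r3:Add1
  c13: stall  regs: r0:Mul2,r1:0,r2:Add2,r3:Add1
  c14: CDB Add2=5; issue ADD r3<-Add2  regs: r0:Mul2,r1:0,r2:5,r3:Add2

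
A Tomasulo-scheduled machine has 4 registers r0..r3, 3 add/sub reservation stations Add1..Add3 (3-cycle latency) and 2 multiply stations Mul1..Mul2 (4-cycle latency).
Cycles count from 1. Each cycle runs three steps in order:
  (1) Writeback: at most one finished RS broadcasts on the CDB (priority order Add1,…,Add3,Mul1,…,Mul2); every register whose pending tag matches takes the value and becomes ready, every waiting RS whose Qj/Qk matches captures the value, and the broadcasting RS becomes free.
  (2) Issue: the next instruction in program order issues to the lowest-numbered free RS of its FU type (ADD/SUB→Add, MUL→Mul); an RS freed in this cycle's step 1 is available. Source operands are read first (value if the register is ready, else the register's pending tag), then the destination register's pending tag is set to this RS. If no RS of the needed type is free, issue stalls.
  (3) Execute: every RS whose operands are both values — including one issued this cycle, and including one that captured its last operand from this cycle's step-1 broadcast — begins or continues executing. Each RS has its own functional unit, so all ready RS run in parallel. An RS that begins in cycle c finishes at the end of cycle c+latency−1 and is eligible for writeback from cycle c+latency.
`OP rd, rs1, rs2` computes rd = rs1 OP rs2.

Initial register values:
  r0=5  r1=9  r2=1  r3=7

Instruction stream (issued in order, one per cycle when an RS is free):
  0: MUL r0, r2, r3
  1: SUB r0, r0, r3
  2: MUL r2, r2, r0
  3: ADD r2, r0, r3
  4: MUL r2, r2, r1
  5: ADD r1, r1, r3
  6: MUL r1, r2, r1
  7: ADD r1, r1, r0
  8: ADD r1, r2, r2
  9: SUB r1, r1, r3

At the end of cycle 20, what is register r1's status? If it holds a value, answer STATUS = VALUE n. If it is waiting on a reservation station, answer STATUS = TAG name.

STATUS = TAG Add3

  c1: issue MUL r0<-Mul1  regs: r0:Mul1,r1:9,r2:1,r3:7
  c2: issue SUB r0<-Add1  regs: r0:Add1,r1:9,r2:1,r3:7
  c3: issue MUL r2<-Mul2  regs: r0:Add1,r1:9,r2:Mul2,r3:7
  c4: issue ADD r2<-Add2  regs: r0:Add1,r1:9,r2:Add2,r3:7
  c5: CDB Mul1=7; issue MUL r2<-Mul1  regs: r0:Add1,r1:9,r2:Mul1,r3:7
  c6: issue ADD r1<-Add3  regs: r0:Add1,r1:Add3,r2:Mul1,r3:7
  c7: stall  regs: r0:Add1,r1:Add3,r2:Mul1,r3:7
  c8: CDB Add1=0; stall  regs: r0:0,r1:Add3,r2:Mul1,r3:7
  c9: CDB Add3=16; stall  regs: r0:0,r1:16,r2:Mul1,r3:7
  c10: stall  regs: r0:0,r1:16,r2:Mul1,r3:7
  c11: CDB Add2=7; stall  regs: r0:0,r1:16,r2:Mul1,r3:7
  c12: CDB Mul2=0; issue MUL r1<-Mul2  regs: r0:0,r1:Mul2,r2:Mul1,r3:7
  c13: issue ADD r1<-Add1  regs: r0:0,r1:Add1,r2:Mul1,r3:7
  c14: issue ADD r1<-Add2  regs: r0:0,r1:Add2,r2:Mul1,r3:7
  c15: CDB Mul1=63; issue SUB r1<-Add3  regs: r0:0,r1:Add3,r2:63,r3:7
  c16: -  regs: r0:0,r1:Add3,r2:63,r3:7
  c17: -  regs: r0:0,r1:Add3,r2:63,r3:7
  c18: CDB Add2=126  regs: r0:0,r1:Add3,r2:63,r3:7
  c19: CDB Mul2=1008  regs: r0:0,r1:Add3,r2:63,r3:7
  c20: -  regs: r0:0,r1:Add3,r2:63,r3:7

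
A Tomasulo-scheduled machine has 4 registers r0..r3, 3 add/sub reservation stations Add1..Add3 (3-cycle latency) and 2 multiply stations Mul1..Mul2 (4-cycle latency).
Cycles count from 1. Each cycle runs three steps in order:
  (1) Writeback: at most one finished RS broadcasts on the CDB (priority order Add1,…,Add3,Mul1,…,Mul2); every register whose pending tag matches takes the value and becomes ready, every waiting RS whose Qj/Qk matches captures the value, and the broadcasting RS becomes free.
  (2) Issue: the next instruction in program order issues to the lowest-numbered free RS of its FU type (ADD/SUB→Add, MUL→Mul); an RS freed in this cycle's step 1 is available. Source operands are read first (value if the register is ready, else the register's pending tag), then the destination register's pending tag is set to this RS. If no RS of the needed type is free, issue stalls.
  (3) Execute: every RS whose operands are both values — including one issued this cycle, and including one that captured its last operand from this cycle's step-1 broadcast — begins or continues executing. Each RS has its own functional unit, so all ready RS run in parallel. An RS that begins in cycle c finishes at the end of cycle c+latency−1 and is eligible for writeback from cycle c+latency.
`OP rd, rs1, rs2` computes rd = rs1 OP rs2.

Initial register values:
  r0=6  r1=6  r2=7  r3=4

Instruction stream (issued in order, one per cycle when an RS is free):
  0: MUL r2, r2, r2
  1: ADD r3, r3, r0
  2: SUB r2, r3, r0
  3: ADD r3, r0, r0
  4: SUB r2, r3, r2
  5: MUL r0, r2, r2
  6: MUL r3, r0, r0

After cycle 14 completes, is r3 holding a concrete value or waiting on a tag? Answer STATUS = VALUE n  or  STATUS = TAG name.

cycle 1: issue MUL r2<-Mul1 // r0:6,r1:6,r2:Mul1,r3:4
cycle 2: issue ADD r3<-Add1 // r0:6,r1:6,r2:Mul1,r3:Add1
cycle 3: issue SUB r2<-Add2 // r0:6,r1:6,r2:Add2,r3:Add1
cycle 4: issue ADD r3<-Add3 // r0:6,r1:6,r2:Add2,r3:Add3
cycle 5: CDB Add1=10; issue SUB r2<-Add1 // r0:6,r1:6,r2:Add1,r3:Add3
cycle 6: CDB Mul1=49; issue MUL r0<-Mul1 // r0:Mul1,r1:6,r2:Add1,r3:Add3
cycle 7: CDB Add3=12; issue MUL r3<-Mul2 // r0:Mul1,r1:6,r2:Add1,r3:Mul2
cycle 8: CDB Add2=4 // r0:Mul1,r1:6,r2:Add1,r3:Mul2
cycle 9: - // r0:Mul1,r1:6,r2:Add1,r3:Mul2
cycle 10: - // r0:Mul1,r1:6,r2:Add1,r3:Mul2
cycle 11: CDB Add1=8 // r0:Mul1,r1:6,r2:8,r3:Mul2
cycle 12: - // r0:Mul1,r1:6,r2:8,r3:Mul2
cycle 13: - // r0:Mul1,r1:6,r2:8,r3:Mul2
cycle 14: - // r0:Mul1,r1:6,r2:8,r3:Mul2

STATUS = TAG Mul2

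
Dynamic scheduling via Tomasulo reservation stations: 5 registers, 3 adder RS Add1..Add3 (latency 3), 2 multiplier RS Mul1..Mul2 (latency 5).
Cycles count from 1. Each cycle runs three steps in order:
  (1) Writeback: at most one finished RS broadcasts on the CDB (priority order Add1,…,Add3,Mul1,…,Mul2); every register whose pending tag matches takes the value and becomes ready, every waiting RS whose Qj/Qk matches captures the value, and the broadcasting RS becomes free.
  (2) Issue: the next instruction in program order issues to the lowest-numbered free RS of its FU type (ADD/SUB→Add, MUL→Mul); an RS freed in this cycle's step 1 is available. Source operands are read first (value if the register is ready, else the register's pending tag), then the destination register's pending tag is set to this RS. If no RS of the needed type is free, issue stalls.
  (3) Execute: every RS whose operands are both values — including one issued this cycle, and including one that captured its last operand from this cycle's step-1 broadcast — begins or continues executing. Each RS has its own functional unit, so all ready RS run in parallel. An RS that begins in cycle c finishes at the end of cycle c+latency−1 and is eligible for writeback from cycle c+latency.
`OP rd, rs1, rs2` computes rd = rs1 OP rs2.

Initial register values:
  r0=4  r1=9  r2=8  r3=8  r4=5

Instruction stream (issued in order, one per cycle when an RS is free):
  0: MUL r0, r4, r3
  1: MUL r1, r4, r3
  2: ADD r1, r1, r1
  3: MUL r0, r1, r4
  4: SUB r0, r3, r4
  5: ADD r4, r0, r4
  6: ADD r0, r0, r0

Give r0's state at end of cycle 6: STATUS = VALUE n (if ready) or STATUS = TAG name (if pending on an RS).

STATUS = TAG Mul1

  c1: issue MUL r0<-Mul1  regs: r0:Mul1,r1:9,r2:8,r3:8,r4:5
  c2: issue MUL r1<-Mul2  regs: r0:Mul1,r1:Mul2,r2:8,r3:8,r4:5
  c3: issue ADD r1<-Add1  regs: r0:Mul1,r1:Add1,r2:8,r3:8,r4:5
  c4: stall  regs: r0:Mul1,r1:Add1,r2:8,r3:8,r4:5
  c5: stall  regs: r0:Mul1,r1:Add1,r2:8,r3:8,r4:5
  c6: CDB Mul1=40; issue MUL r0<-Mul1  regs: r0:Mul1,r1:Add1,r2:8,r3:8,r4:5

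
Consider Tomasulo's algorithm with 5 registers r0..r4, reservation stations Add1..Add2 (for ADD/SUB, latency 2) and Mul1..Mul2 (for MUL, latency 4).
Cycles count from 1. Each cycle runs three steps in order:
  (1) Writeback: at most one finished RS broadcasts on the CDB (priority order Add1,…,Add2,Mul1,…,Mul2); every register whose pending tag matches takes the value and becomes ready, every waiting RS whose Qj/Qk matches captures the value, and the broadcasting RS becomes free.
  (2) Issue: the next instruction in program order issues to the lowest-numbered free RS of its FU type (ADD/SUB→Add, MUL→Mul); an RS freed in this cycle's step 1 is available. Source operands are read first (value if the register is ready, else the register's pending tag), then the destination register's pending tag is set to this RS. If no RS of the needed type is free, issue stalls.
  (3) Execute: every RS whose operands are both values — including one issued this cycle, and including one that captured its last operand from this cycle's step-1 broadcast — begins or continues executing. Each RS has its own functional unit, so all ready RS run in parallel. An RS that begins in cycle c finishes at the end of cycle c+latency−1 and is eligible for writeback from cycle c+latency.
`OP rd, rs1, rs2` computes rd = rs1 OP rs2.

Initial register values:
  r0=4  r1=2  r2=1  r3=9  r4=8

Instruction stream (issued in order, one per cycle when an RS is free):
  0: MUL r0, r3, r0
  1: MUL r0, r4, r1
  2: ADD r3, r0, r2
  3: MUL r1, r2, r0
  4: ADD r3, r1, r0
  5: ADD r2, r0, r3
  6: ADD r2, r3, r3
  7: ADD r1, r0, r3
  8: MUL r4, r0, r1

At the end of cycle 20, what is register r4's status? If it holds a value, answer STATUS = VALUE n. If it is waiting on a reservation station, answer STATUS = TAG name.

STATUS = VALUE 768

  c1: issue MUL r0<-Mul1  regs: r0:Mul1,r1:2,r2:1,r3:9,r4:8
  c2: issue MUL r0<-Mul2  regs: r0:Mul2,r1:2,r2:1,r3:9,r4:8
  c3: issue ADD r3<-Add1  regs: r0:Mul2,r1:2,r2:1,r3:Add1,r4:8
  c4: stall  regs: r0:Mul2,r1:2,r2:1,r3:Add1,r4:8
  c5: CDB Mul1=36; issue MUL r1<-Mul1  regs: r0:Mul2,r1:Mul1,r2:1,r3:Add1,r4:8
  c6: CDB Mul2=16; issue ADD r3<-Add2  regs: r0:16,r1:Mul1,r2:1,r3:Add2,r4:8
  c7: stall  regs: r0:16,r1:Mul1,r2:1,r3:Add2,r4:8
  c8: CDB Add1=17; issue ADD r2<-Add1  regs: r0:16,r1:Mul1,r2:Add1,r3:Add2,r4:8
  c9: stall  regs: r0:16,r1:Mul1,r2:Add1,r3:Add2,r4:8
  c10: CDB Mul1=16; stall  regs: r0:16,r1:16,r2:Add1,r3:Add2,r4:8
  c11: stall  regs: r0:16,r1:16,r2:Add1,r3:Add2,r4:8
  c12: CDB Add2=32; issue ADD r2<-Add2  regs: r0:16,r1:16,r2:Add2,r3:32,r4:8
  c13: stall  regs: r0:16,r1:16,r2:Add2,r3:32,r4:8
  c14: CDB Add1=48; issue ADD r1<-Add1  regs: r0:16,r1:Add1,r2:Add2,r3:32,r4:8
  c15: CDB Add2=64; issue MUL r4<-Mul1  regs: r0:16,r1:Add1,r2:64,r3:32,r4:Mul1
  c16: CDB Add1=48  regs: r0:16,r1:48,r2:64,r3:32,r4:Mul1
  c17: -  regs: r0:16,r1:48,r2:64,r3:32,r4:Mul1
  c18: -  regs: r0:16,r1:48,r2:64,r3:32,r4:Mul1
  c19: -  regs: r0:16,r1:48,r2:64,r3:32,r4:Mul1
  c20: CDB Mul1=768  regs: r0:16,r1:48,r2:64,r3:32,r4:768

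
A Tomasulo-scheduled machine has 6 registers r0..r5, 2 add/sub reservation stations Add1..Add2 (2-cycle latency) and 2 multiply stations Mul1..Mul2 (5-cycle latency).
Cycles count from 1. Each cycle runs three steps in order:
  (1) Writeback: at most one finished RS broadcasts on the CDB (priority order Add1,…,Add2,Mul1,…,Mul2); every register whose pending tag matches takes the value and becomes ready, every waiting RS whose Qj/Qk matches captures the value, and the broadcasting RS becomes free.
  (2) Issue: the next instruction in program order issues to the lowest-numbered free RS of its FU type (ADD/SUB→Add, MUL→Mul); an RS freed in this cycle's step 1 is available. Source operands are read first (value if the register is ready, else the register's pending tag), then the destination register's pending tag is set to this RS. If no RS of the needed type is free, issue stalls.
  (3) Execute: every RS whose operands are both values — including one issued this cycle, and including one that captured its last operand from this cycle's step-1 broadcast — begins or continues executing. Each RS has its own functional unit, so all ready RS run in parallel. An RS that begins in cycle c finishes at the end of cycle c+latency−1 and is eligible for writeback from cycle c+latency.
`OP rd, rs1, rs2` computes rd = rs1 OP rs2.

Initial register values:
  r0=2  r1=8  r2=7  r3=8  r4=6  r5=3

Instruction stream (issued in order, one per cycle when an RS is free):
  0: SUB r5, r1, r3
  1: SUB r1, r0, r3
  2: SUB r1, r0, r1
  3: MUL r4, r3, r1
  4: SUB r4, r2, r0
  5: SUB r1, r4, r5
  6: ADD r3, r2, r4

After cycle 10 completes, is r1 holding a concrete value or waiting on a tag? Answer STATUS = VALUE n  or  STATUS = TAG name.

  c1: issue SUB r5<-Add1  regs: r0:2,r1:8,r2:7,r3:8,r4:6,r5:Add1
  c2: issue SUB r1<-Add2  regs: r0:2,r1:Add2,r2:7,r3:8,r4:6,r5:Add1
  c3: CDB Add1=0; issue SUB r1<-Add1  regs: r0:2,r1:Add1,r2:7,r3:8,r4:6,r5:0
  c4: CDB Add2=-6; issue MUL r4<-Mul1  regs: r0:2,r1:Add1,r2:7,r3:8,r4:Mul1,r5:0
  c5: issue SUB r4<-Add2  regs: r0:2,r1:Add1,r2:7,r3:8,r4:Add2,r5:0
  c6: CDB Add1=8; issue SUB r1<-Add1  regs: r0:2,r1:Add1,r2:7,r3:8,r4:Add2,r5:0
  c7: CDB Add2=5; issue ADD r3<-Add2  regs: r0:2,r1:Add1,r2:7,r3:Add2,r4:5,r5:0
  c8: -  regs: r0:2,r1:Add1,r2:7,r3:Add2,r4:5,r5:0
  c9: CDB Add1=5  regs: r0:2,r1:5,r2:7,r3:Add2,r4:5,r5:0
  c10: CDB Add2=12  regs: r0:2,r1:5,r2:7,r3:12,r4:5,r5:0

STATUS = VALUE 5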